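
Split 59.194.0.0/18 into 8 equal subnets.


New prefix = 18 + 3 = 21
Each subnet has 2048 addresses
  59.194.0.0/21
  59.194.8.0/21
  59.194.16.0/21
  59.194.24.0/21
  59.194.32.0/21
  59.194.40.0/21
  59.194.48.0/21
  59.194.56.0/21
Subnets: 59.194.0.0/21, 59.194.8.0/21, 59.194.16.0/21, 59.194.24.0/21, 59.194.32.0/21, 59.194.40.0/21, 59.194.48.0/21, 59.194.56.0/21


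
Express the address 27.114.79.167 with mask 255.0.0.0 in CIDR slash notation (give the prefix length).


Binary: 11111111.00000000.00000000.00000000
Count leading 1s
Prefix: /8


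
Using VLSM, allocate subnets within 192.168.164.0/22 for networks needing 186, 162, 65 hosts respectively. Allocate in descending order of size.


186 hosts -> /24 (254 usable): 192.168.164.0/24
162 hosts -> /24 (254 usable): 192.168.165.0/24
65 hosts -> /25 (126 usable): 192.168.166.0/25
Allocation: 192.168.164.0/24 (186 hosts, 254 usable); 192.168.165.0/24 (162 hosts, 254 usable); 192.168.166.0/25 (65 hosts, 126 usable)


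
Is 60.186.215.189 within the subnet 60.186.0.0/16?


Subnet network: 60.186.0.0
Test IP AND mask: 60.186.0.0
Yes, 60.186.215.189 is in 60.186.0.0/16


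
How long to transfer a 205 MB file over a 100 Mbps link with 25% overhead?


Effective throughput = 100 * (1 - 25/100) = 75 Mbps
File size in Mb = 205 * 8 = 1640 Mb
Time = 1640 / 75
Time = 21.8667 seconds


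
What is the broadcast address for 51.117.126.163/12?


Network: 51.112.0.0/12
Host bits = 20
Set all host bits to 1:
Broadcast: 51.127.255.255


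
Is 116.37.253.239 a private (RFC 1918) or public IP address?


RFC 1918 private ranges:
  10.0.0.0/8 (10.0.0.0 - 10.255.255.255)
  172.16.0.0/12 (172.16.0.0 - 172.31.255.255)
  192.168.0.0/16 (192.168.0.0 - 192.168.255.255)
Public (not in any RFC 1918 range)


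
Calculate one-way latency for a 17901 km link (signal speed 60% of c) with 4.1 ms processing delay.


Speed = 0.6 * 3e5 km/s = 180000 km/s
Propagation delay = 17901 / 180000 = 0.0994 s = 99.45 ms
Processing delay = 4.1 ms
Total one-way latency = 103.55 ms


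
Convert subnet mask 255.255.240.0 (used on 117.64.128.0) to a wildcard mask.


Subnet mask: 255.255.240.0
Wildcard = 255.255.255.255 - subnet mask
255 - 255 = 0
255 - 255 = 0
255 - 240 = 15
255 - 0 = 255
Wildcard: 0.0.15.255


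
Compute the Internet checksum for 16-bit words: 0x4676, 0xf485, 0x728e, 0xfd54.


Sum all words (with carry folding):
+ 0x4676 = 0x4676
+ 0xf485 = 0x3afc
+ 0x728e = 0xad8a
+ 0xfd54 = 0xaadf
One's complement: ~0xaadf
Checksum = 0x5520


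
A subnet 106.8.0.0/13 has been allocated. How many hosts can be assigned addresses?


Host bits = 32 - 13 = 19
Total addresses = 2^19 = 524288
Usable = total - 2 (network and broadcast)
Usable hosts: 524286


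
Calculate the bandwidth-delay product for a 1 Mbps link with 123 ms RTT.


BDP = bandwidth * RTT
= 1 Mbps * 123 ms
= 1 * 1e6 * 123 / 1000 bits
= 123000 bits
= 15375 bytes
= 15.0146 KB
BDP = 123000 bits (15375 bytes)


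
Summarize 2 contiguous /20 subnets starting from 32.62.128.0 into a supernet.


Original prefix: /20
Number of subnets: 2 = 2^1
New prefix = 20 - 1 = 19
Supernet: 32.62.128.0/19


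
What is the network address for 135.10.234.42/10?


IP:   10000111.00001010.11101010.00101010
Mask: 11111111.11000000.00000000.00000000
AND operation:
Net:  10000111.00000000.00000000.00000000
Network: 135.0.0.0/10


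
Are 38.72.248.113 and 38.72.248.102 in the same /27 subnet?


Mask: 255.255.255.224
38.72.248.113 AND mask = 38.72.248.96
38.72.248.102 AND mask = 38.72.248.96
Yes, same subnet (38.72.248.96)


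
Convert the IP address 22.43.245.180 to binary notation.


22 = 00010110
43 = 00101011
245 = 11110101
180 = 10110100
Binary: 00010110.00101011.11110101.10110100


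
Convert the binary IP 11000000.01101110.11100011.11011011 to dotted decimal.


11000000 = 192
01101110 = 110
11100011 = 227
11011011 = 219
IP: 192.110.227.219


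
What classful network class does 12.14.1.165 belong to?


First octet: 12
Binary: 00001100
0xxxxxxx -> Class A (1-126)
Class A, default mask 255.0.0.0 (/8)


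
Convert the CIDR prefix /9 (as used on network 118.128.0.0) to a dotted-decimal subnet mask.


/9 means 9 network bits, 23 host bits
Binary: 11111111100000000000000000000000
Mask: 255.128.0.0


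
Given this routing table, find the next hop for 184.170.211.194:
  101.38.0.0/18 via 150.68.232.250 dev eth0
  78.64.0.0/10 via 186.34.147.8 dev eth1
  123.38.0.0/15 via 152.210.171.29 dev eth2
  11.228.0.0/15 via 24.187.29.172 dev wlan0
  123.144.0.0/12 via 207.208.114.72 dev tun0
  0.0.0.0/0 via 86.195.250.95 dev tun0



Longest prefix match for 184.170.211.194:
  /18 101.38.0.0: no
  /10 78.64.0.0: no
  /15 123.38.0.0: no
  /15 11.228.0.0: no
  /12 123.144.0.0: no
  /0 0.0.0.0: MATCH
Selected: next-hop 86.195.250.95 via tun0 (matched /0)


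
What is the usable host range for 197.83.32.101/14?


Network: 197.80.0.0
Broadcast: 197.83.255.255
First usable = network + 1
Last usable = broadcast - 1
Range: 197.80.0.1 to 197.83.255.254


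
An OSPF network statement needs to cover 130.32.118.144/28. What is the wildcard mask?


Subnet mask: 255.255.255.240
Wildcard = 255.255.255.255 - subnet mask
255 - 255 = 0
255 - 255 = 0
255 - 255 = 0
255 - 240 = 15
Wildcard: 0.0.0.15


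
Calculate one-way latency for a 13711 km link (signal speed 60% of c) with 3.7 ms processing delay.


Speed = 0.6 * 3e5 km/s = 180000 km/s
Propagation delay = 13711 / 180000 = 0.0762 s = 76.1722 ms
Processing delay = 3.7 ms
Total one-way latency = 79.8722 ms


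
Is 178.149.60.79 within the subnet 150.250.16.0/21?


Subnet network: 150.250.16.0
Test IP AND mask: 178.149.56.0
No, 178.149.60.79 is not in 150.250.16.0/21


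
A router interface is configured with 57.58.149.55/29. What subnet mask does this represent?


/29 means 29 network bits, 3 host bits
Binary: 11111111111111111111111111111000
Mask: 255.255.255.248


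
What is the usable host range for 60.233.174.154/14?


Network: 60.232.0.0
Broadcast: 60.235.255.255
First usable = network + 1
Last usable = broadcast - 1
Range: 60.232.0.1 to 60.235.255.254


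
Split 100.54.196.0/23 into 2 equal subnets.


New prefix = 23 + 1 = 24
Each subnet has 256 addresses
  100.54.196.0/24
  100.54.197.0/24
Subnets: 100.54.196.0/24, 100.54.197.0/24


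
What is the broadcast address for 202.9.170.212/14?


Network: 202.8.0.0/14
Host bits = 18
Set all host bits to 1:
Broadcast: 202.11.255.255


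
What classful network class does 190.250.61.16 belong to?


First octet: 190
Binary: 10111110
10xxxxxx -> Class B (128-191)
Class B, default mask 255.255.0.0 (/16)


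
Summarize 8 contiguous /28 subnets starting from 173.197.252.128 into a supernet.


Original prefix: /28
Number of subnets: 8 = 2^3
New prefix = 28 - 3 = 25
Supernet: 173.197.252.128/25


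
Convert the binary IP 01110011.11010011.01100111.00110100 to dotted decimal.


01110011 = 115
11010011 = 211
01100111 = 103
00110100 = 52
IP: 115.211.103.52


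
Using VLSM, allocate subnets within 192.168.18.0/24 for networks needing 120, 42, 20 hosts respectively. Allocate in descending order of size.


120 hosts -> /25 (126 usable): 192.168.18.0/25
42 hosts -> /26 (62 usable): 192.168.18.128/26
20 hosts -> /27 (30 usable): 192.168.18.192/27
Allocation: 192.168.18.0/25 (120 hosts, 126 usable); 192.168.18.128/26 (42 hosts, 62 usable); 192.168.18.192/27 (20 hosts, 30 usable)


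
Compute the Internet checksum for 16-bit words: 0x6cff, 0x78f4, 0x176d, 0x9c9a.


Sum all words (with carry folding):
+ 0x6cff = 0x6cff
+ 0x78f4 = 0xe5f3
+ 0x176d = 0xfd60
+ 0x9c9a = 0x99fb
One's complement: ~0x99fb
Checksum = 0x6604


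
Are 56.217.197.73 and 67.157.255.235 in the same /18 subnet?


Mask: 255.255.192.0
56.217.197.73 AND mask = 56.217.192.0
67.157.255.235 AND mask = 67.157.192.0
No, different subnets (56.217.192.0 vs 67.157.192.0)


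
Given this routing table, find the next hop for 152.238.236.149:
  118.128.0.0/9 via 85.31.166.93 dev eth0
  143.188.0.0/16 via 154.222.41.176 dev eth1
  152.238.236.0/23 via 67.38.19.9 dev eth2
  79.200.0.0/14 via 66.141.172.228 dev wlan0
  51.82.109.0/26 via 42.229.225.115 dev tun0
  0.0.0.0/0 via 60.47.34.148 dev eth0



Longest prefix match for 152.238.236.149:
  /9 118.128.0.0: no
  /16 143.188.0.0: no
  /23 152.238.236.0: MATCH
  /14 79.200.0.0: no
  /26 51.82.109.0: no
  /0 0.0.0.0: MATCH
Selected: next-hop 67.38.19.9 via eth2 (matched /23)


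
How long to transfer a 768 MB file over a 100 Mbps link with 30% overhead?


Effective throughput = 100 * (1 - 30/100) = 70 Mbps
File size in Mb = 768 * 8 = 6144 Mb
Time = 6144 / 70
Time = 87.7714 seconds


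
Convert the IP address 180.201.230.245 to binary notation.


180 = 10110100
201 = 11001001
230 = 11100110
245 = 11110101
Binary: 10110100.11001001.11100110.11110101


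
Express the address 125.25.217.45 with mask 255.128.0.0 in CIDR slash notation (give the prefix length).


Binary: 11111111.10000000.00000000.00000000
Count leading 1s
Prefix: /9


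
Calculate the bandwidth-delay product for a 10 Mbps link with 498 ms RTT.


BDP = bandwidth * RTT
= 10 Mbps * 498 ms
= 10 * 1e6 * 498 / 1000 bits
= 4980000 bits
= 622500 bytes
= 607.9102 KB
BDP = 4980000 bits (622500 bytes)


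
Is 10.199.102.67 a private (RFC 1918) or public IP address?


RFC 1918 private ranges:
  10.0.0.0/8 (10.0.0.0 - 10.255.255.255)
  172.16.0.0/12 (172.16.0.0 - 172.31.255.255)
  192.168.0.0/16 (192.168.0.0 - 192.168.255.255)
Private (in 10.0.0.0/8)


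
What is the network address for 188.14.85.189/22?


IP:   10111100.00001110.01010101.10111101
Mask: 11111111.11111111.11111100.00000000
AND operation:
Net:  10111100.00001110.01010100.00000000
Network: 188.14.84.0/22


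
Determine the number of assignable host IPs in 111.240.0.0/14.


Host bits = 32 - 14 = 18
Total addresses = 2^18 = 262144
Usable = total - 2 (network and broadcast)
Usable hosts: 262142


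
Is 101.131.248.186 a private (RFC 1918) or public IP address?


RFC 1918 private ranges:
  10.0.0.0/8 (10.0.0.0 - 10.255.255.255)
  172.16.0.0/12 (172.16.0.0 - 172.31.255.255)
  192.168.0.0/16 (192.168.0.0 - 192.168.255.255)
Public (not in any RFC 1918 range)


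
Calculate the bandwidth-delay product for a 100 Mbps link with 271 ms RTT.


BDP = bandwidth * RTT
= 100 Mbps * 271 ms
= 100 * 1e6 * 271 / 1000 bits
= 27100000 bits
= 3387500 bytes
= 3308.1055 KB
BDP = 27100000 bits (3387500 bytes)


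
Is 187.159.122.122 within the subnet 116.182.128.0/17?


Subnet network: 116.182.128.0
Test IP AND mask: 187.159.0.0
No, 187.159.122.122 is not in 116.182.128.0/17


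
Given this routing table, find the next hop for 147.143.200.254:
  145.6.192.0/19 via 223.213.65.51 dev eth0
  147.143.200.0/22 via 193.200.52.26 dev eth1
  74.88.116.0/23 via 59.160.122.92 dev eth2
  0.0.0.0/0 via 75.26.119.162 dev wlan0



Longest prefix match for 147.143.200.254:
  /19 145.6.192.0: no
  /22 147.143.200.0: MATCH
  /23 74.88.116.0: no
  /0 0.0.0.0: MATCH
Selected: next-hop 193.200.52.26 via eth1 (matched /22)


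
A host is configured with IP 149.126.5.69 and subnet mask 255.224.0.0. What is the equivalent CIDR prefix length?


Binary: 11111111.11100000.00000000.00000000
Count leading 1s
Prefix: /11


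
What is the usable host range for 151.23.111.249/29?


Network: 151.23.111.248
Broadcast: 151.23.111.255
First usable = network + 1
Last usable = broadcast - 1
Range: 151.23.111.249 to 151.23.111.254


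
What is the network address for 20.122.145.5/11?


IP:   00010100.01111010.10010001.00000101
Mask: 11111111.11100000.00000000.00000000
AND operation:
Net:  00010100.01100000.00000000.00000000
Network: 20.96.0.0/11


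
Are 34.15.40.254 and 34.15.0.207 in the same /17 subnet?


Mask: 255.255.128.0
34.15.40.254 AND mask = 34.15.0.0
34.15.0.207 AND mask = 34.15.0.0
Yes, same subnet (34.15.0.0)


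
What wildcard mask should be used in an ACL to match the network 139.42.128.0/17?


Subnet mask: 255.255.128.0
Wildcard = 255.255.255.255 - subnet mask
255 - 255 = 0
255 - 255 = 0
255 - 128 = 127
255 - 0 = 255
Wildcard: 0.0.127.255


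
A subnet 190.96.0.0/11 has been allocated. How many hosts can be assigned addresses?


Host bits = 32 - 11 = 21
Total addresses = 2^21 = 2097152
Usable = total - 2 (network and broadcast)
Usable hosts: 2097150


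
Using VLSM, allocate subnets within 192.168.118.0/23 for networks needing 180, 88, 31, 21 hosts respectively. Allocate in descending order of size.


180 hosts -> /24 (254 usable): 192.168.118.0/24
88 hosts -> /25 (126 usable): 192.168.119.0/25
31 hosts -> /26 (62 usable): 192.168.119.128/26
21 hosts -> /27 (30 usable): 192.168.119.192/27
Allocation: 192.168.118.0/24 (180 hosts, 254 usable); 192.168.119.0/25 (88 hosts, 126 usable); 192.168.119.128/26 (31 hosts, 62 usable); 192.168.119.192/27 (21 hosts, 30 usable)


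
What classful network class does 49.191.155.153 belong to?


First octet: 49
Binary: 00110001
0xxxxxxx -> Class A (1-126)
Class A, default mask 255.0.0.0 (/8)


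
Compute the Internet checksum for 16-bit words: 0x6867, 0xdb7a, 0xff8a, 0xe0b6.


Sum all words (with carry folding):
+ 0x6867 = 0x6867
+ 0xdb7a = 0x43e2
+ 0xff8a = 0x436d
+ 0xe0b6 = 0x2424
One's complement: ~0x2424
Checksum = 0xdbdb


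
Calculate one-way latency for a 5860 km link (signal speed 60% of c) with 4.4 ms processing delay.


Speed = 0.6 * 3e5 km/s = 180000 km/s
Propagation delay = 5860 / 180000 = 0.0326 s = 32.5556 ms
Processing delay = 4.4 ms
Total one-way latency = 36.9556 ms


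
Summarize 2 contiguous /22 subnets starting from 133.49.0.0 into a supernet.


Original prefix: /22
Number of subnets: 2 = 2^1
New prefix = 22 - 1 = 21
Supernet: 133.49.0.0/21


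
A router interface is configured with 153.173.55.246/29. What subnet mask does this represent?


/29 means 29 network bits, 3 host bits
Binary: 11111111111111111111111111111000
Mask: 255.255.255.248


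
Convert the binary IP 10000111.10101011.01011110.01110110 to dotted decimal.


10000111 = 135
10101011 = 171
01011110 = 94
01110110 = 118
IP: 135.171.94.118


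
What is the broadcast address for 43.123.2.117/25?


Network: 43.123.2.0/25
Host bits = 7
Set all host bits to 1:
Broadcast: 43.123.2.127


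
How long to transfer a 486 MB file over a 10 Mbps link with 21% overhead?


Effective throughput = 10 * (1 - 21/100) = 7.9 Mbps
File size in Mb = 486 * 8 = 3888 Mb
Time = 3888 / 7.9
Time = 492.1519 seconds


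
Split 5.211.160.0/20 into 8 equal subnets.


New prefix = 20 + 3 = 23
Each subnet has 512 addresses
  5.211.160.0/23
  5.211.162.0/23
  5.211.164.0/23
  5.211.166.0/23
  5.211.168.0/23
  5.211.170.0/23
  5.211.172.0/23
  5.211.174.0/23
Subnets: 5.211.160.0/23, 5.211.162.0/23, 5.211.164.0/23, 5.211.166.0/23, 5.211.168.0/23, 5.211.170.0/23, 5.211.172.0/23, 5.211.174.0/23


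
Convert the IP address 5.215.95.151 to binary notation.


5 = 00000101
215 = 11010111
95 = 01011111
151 = 10010111
Binary: 00000101.11010111.01011111.10010111


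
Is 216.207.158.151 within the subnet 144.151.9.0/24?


Subnet network: 144.151.9.0
Test IP AND mask: 216.207.158.0
No, 216.207.158.151 is not in 144.151.9.0/24


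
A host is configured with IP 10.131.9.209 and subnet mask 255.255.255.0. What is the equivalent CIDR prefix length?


Binary: 11111111.11111111.11111111.00000000
Count leading 1s
Prefix: /24


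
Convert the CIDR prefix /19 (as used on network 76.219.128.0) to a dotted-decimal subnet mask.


/19 means 19 network bits, 13 host bits
Binary: 11111111111111111110000000000000
Mask: 255.255.224.0


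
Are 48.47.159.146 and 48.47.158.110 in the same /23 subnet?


Mask: 255.255.254.0
48.47.159.146 AND mask = 48.47.158.0
48.47.158.110 AND mask = 48.47.158.0
Yes, same subnet (48.47.158.0)


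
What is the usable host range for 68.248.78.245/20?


Network: 68.248.64.0
Broadcast: 68.248.79.255
First usable = network + 1
Last usable = broadcast - 1
Range: 68.248.64.1 to 68.248.79.254


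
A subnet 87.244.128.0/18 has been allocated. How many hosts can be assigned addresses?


Host bits = 32 - 18 = 14
Total addresses = 2^14 = 16384
Usable = total - 2 (network and broadcast)
Usable hosts: 16382


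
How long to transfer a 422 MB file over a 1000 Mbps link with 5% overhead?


Effective throughput = 1000 * (1 - 5/100) = 950 Mbps
File size in Mb = 422 * 8 = 3376 Mb
Time = 3376 / 950
Time = 3.5537 seconds


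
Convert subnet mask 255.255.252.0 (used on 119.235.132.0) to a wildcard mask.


Subnet mask: 255.255.252.0
Wildcard = 255.255.255.255 - subnet mask
255 - 255 = 0
255 - 255 = 0
255 - 252 = 3
255 - 0 = 255
Wildcard: 0.0.3.255


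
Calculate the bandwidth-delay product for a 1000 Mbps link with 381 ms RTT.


BDP = bandwidth * RTT
= 1000 Mbps * 381 ms
= 1000 * 1e6 * 381 / 1000 bits
= 381000000 bits
= 47625000 bytes
= 46508.7891 KB
BDP = 381000000 bits (47625000 bytes)


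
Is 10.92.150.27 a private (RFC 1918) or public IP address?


RFC 1918 private ranges:
  10.0.0.0/8 (10.0.0.0 - 10.255.255.255)
  172.16.0.0/12 (172.16.0.0 - 172.31.255.255)
  192.168.0.0/16 (192.168.0.0 - 192.168.255.255)
Private (in 10.0.0.0/8)


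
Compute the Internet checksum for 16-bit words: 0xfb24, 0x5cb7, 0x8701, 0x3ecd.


Sum all words (with carry folding):
+ 0xfb24 = 0xfb24
+ 0x5cb7 = 0x57dc
+ 0x8701 = 0xdedd
+ 0x3ecd = 0x1dab
One's complement: ~0x1dab
Checksum = 0xe254


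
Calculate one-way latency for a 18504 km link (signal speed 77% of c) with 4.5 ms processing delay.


Speed = 0.77 * 3e5 km/s = 231000 km/s
Propagation delay = 18504 / 231000 = 0.0801 s = 80.1039 ms
Processing delay = 4.5 ms
Total one-way latency = 84.6039 ms


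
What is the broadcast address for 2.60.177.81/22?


Network: 2.60.176.0/22
Host bits = 10
Set all host bits to 1:
Broadcast: 2.60.179.255


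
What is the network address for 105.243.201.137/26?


IP:   01101001.11110011.11001001.10001001
Mask: 11111111.11111111.11111111.11000000
AND operation:
Net:  01101001.11110011.11001001.10000000
Network: 105.243.201.128/26


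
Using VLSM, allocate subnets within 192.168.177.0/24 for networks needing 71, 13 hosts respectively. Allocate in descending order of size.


71 hosts -> /25 (126 usable): 192.168.177.0/25
13 hosts -> /28 (14 usable): 192.168.177.128/28
Allocation: 192.168.177.0/25 (71 hosts, 126 usable); 192.168.177.128/28 (13 hosts, 14 usable)


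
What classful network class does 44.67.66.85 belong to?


First octet: 44
Binary: 00101100
0xxxxxxx -> Class A (1-126)
Class A, default mask 255.0.0.0 (/8)


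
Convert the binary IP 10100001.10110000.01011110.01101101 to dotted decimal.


10100001 = 161
10110000 = 176
01011110 = 94
01101101 = 109
IP: 161.176.94.109


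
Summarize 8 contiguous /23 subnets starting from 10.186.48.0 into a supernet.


Original prefix: /23
Number of subnets: 8 = 2^3
New prefix = 23 - 3 = 20
Supernet: 10.186.48.0/20


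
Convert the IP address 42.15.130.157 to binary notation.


42 = 00101010
15 = 00001111
130 = 10000010
157 = 10011101
Binary: 00101010.00001111.10000010.10011101


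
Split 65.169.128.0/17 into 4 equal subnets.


New prefix = 17 + 2 = 19
Each subnet has 8192 addresses
  65.169.128.0/19
  65.169.160.0/19
  65.169.192.0/19
  65.169.224.0/19
Subnets: 65.169.128.0/19, 65.169.160.0/19, 65.169.192.0/19, 65.169.224.0/19


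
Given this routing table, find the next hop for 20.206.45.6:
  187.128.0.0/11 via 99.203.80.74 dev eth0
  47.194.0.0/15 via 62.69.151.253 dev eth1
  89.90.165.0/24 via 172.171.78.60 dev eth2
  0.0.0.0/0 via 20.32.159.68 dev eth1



Longest prefix match for 20.206.45.6:
  /11 187.128.0.0: no
  /15 47.194.0.0: no
  /24 89.90.165.0: no
  /0 0.0.0.0: MATCH
Selected: next-hop 20.32.159.68 via eth1 (matched /0)


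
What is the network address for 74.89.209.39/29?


IP:   01001010.01011001.11010001.00100111
Mask: 11111111.11111111.11111111.11111000
AND operation:
Net:  01001010.01011001.11010001.00100000
Network: 74.89.209.32/29


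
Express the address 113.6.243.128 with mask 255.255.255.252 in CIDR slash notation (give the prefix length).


Binary: 11111111.11111111.11111111.11111100
Count leading 1s
Prefix: /30


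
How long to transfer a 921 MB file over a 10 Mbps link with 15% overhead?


Effective throughput = 10 * (1 - 15/100) = 8.5 Mbps
File size in Mb = 921 * 8 = 7368 Mb
Time = 7368 / 8.5
Time = 866.8235 seconds


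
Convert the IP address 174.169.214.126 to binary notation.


174 = 10101110
169 = 10101001
214 = 11010110
126 = 01111110
Binary: 10101110.10101001.11010110.01111110


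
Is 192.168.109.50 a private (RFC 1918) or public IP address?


RFC 1918 private ranges:
  10.0.0.0/8 (10.0.0.0 - 10.255.255.255)
  172.16.0.0/12 (172.16.0.0 - 172.31.255.255)
  192.168.0.0/16 (192.168.0.0 - 192.168.255.255)
Private (in 192.168.0.0/16)


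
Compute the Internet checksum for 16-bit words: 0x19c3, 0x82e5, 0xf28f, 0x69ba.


Sum all words (with carry folding):
+ 0x19c3 = 0x19c3
+ 0x82e5 = 0x9ca8
+ 0xf28f = 0x8f38
+ 0x69ba = 0xf8f2
One's complement: ~0xf8f2
Checksum = 0x070d


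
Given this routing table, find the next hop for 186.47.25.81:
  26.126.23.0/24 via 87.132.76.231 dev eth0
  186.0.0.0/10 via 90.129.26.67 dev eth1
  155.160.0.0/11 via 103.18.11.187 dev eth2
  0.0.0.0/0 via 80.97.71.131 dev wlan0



Longest prefix match for 186.47.25.81:
  /24 26.126.23.0: no
  /10 186.0.0.0: MATCH
  /11 155.160.0.0: no
  /0 0.0.0.0: MATCH
Selected: next-hop 90.129.26.67 via eth1 (matched /10)


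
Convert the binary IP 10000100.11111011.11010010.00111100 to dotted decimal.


10000100 = 132
11111011 = 251
11010010 = 210
00111100 = 60
IP: 132.251.210.60


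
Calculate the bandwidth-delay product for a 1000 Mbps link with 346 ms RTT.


BDP = bandwidth * RTT
= 1000 Mbps * 346 ms
= 1000 * 1e6 * 346 / 1000 bits
= 346000000 bits
= 43250000 bytes
= 42236.3281 KB
BDP = 346000000 bits (43250000 bytes)


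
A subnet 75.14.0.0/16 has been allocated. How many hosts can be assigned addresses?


Host bits = 32 - 16 = 16
Total addresses = 2^16 = 65536
Usable = total - 2 (network and broadcast)
Usable hosts: 65534


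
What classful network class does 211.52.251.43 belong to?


First octet: 211
Binary: 11010011
110xxxxx -> Class C (192-223)
Class C, default mask 255.255.255.0 (/24)


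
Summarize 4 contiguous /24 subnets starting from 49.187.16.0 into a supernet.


Original prefix: /24
Number of subnets: 4 = 2^2
New prefix = 24 - 2 = 22
Supernet: 49.187.16.0/22


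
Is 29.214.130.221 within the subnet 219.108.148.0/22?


Subnet network: 219.108.148.0
Test IP AND mask: 29.214.128.0
No, 29.214.130.221 is not in 219.108.148.0/22


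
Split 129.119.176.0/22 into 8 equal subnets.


New prefix = 22 + 3 = 25
Each subnet has 128 addresses
  129.119.176.0/25
  129.119.176.128/25
  129.119.177.0/25
  129.119.177.128/25
  129.119.178.0/25
  129.119.178.128/25
  129.119.179.0/25
  129.119.179.128/25
Subnets: 129.119.176.0/25, 129.119.176.128/25, 129.119.177.0/25, 129.119.177.128/25, 129.119.178.0/25, 129.119.178.128/25, 129.119.179.0/25, 129.119.179.128/25


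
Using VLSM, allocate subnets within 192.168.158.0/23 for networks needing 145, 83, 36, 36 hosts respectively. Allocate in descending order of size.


145 hosts -> /24 (254 usable): 192.168.158.0/24
83 hosts -> /25 (126 usable): 192.168.159.0/25
36 hosts -> /26 (62 usable): 192.168.159.128/26
36 hosts -> /26 (62 usable): 192.168.159.192/26
Allocation: 192.168.158.0/24 (145 hosts, 254 usable); 192.168.159.0/25 (83 hosts, 126 usable); 192.168.159.128/26 (36 hosts, 62 usable); 192.168.159.192/26 (36 hosts, 62 usable)


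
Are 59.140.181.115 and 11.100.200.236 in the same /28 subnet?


Mask: 255.255.255.240
59.140.181.115 AND mask = 59.140.181.112
11.100.200.236 AND mask = 11.100.200.224
No, different subnets (59.140.181.112 vs 11.100.200.224)


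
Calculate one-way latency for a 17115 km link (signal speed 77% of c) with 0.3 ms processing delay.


Speed = 0.77 * 3e5 km/s = 231000 km/s
Propagation delay = 17115 / 231000 = 0.0741 s = 74.0909 ms
Processing delay = 0.3 ms
Total one-way latency = 74.3909 ms


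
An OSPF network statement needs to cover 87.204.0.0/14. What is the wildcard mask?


Subnet mask: 255.252.0.0
Wildcard = 255.255.255.255 - subnet mask
255 - 255 = 0
255 - 252 = 3
255 - 0 = 255
255 - 0 = 255
Wildcard: 0.3.255.255


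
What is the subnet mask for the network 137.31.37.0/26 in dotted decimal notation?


/26 means 26 network bits, 6 host bits
Binary: 11111111111111111111111111000000
Mask: 255.255.255.192


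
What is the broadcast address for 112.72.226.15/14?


Network: 112.72.0.0/14
Host bits = 18
Set all host bits to 1:
Broadcast: 112.75.255.255


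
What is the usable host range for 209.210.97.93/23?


Network: 209.210.96.0
Broadcast: 209.210.97.255
First usable = network + 1
Last usable = broadcast - 1
Range: 209.210.96.1 to 209.210.97.254


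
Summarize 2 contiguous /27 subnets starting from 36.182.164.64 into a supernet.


Original prefix: /27
Number of subnets: 2 = 2^1
New prefix = 27 - 1 = 26
Supernet: 36.182.164.64/26


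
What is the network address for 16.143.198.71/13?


IP:   00010000.10001111.11000110.01000111
Mask: 11111111.11111000.00000000.00000000
AND operation:
Net:  00010000.10001000.00000000.00000000
Network: 16.136.0.0/13


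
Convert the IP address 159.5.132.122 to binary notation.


159 = 10011111
5 = 00000101
132 = 10000100
122 = 01111010
Binary: 10011111.00000101.10000100.01111010


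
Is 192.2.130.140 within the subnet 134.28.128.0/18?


Subnet network: 134.28.128.0
Test IP AND mask: 192.2.128.0
No, 192.2.130.140 is not in 134.28.128.0/18


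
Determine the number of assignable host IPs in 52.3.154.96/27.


Host bits = 32 - 27 = 5
Total addresses = 2^5 = 32
Usable = total - 2 (network and broadcast)
Usable hosts: 30


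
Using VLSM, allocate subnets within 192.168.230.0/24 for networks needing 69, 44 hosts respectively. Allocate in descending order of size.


69 hosts -> /25 (126 usable): 192.168.230.0/25
44 hosts -> /26 (62 usable): 192.168.230.128/26
Allocation: 192.168.230.0/25 (69 hosts, 126 usable); 192.168.230.128/26 (44 hosts, 62 usable)


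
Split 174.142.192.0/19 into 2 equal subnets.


New prefix = 19 + 1 = 20
Each subnet has 4096 addresses
  174.142.192.0/20
  174.142.208.0/20
Subnets: 174.142.192.0/20, 174.142.208.0/20


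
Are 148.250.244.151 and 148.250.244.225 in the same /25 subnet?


Mask: 255.255.255.128
148.250.244.151 AND mask = 148.250.244.128
148.250.244.225 AND mask = 148.250.244.128
Yes, same subnet (148.250.244.128)


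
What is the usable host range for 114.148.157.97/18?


Network: 114.148.128.0
Broadcast: 114.148.191.255
First usable = network + 1
Last usable = broadcast - 1
Range: 114.148.128.1 to 114.148.191.254


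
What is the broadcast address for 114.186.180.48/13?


Network: 114.184.0.0/13
Host bits = 19
Set all host bits to 1:
Broadcast: 114.191.255.255


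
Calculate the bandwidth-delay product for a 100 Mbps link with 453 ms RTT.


BDP = bandwidth * RTT
= 100 Mbps * 453 ms
= 100 * 1e6 * 453 / 1000 bits
= 45300000 bits
= 5662500 bytes
= 5529.7852 KB
BDP = 45300000 bits (5662500 bytes)


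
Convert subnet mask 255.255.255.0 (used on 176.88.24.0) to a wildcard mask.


Subnet mask: 255.255.255.0
Wildcard = 255.255.255.255 - subnet mask
255 - 255 = 0
255 - 255 = 0
255 - 255 = 0
255 - 0 = 255
Wildcard: 0.0.0.255


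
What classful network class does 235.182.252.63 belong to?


First octet: 235
Binary: 11101011
1110xxxx -> Class D (224-239)
Class D (multicast), default mask N/A


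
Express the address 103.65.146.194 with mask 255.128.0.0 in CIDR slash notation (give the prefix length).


Binary: 11111111.10000000.00000000.00000000
Count leading 1s
Prefix: /9


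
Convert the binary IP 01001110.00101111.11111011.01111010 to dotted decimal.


01001110 = 78
00101111 = 47
11111011 = 251
01111010 = 122
IP: 78.47.251.122


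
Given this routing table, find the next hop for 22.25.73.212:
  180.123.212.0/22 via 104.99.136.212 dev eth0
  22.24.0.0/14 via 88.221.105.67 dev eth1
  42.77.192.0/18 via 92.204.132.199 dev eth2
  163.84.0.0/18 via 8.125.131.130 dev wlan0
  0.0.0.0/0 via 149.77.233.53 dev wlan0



Longest prefix match for 22.25.73.212:
  /22 180.123.212.0: no
  /14 22.24.0.0: MATCH
  /18 42.77.192.0: no
  /18 163.84.0.0: no
  /0 0.0.0.0: MATCH
Selected: next-hop 88.221.105.67 via eth1 (matched /14)


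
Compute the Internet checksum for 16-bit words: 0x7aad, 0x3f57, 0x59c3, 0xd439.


Sum all words (with carry folding):
+ 0x7aad = 0x7aad
+ 0x3f57 = 0xba04
+ 0x59c3 = 0x13c8
+ 0xd439 = 0xe801
One's complement: ~0xe801
Checksum = 0x17fe


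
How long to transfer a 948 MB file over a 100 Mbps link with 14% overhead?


Effective throughput = 100 * (1 - 14/100) = 86 Mbps
File size in Mb = 948 * 8 = 7584 Mb
Time = 7584 / 86
Time = 88.186 seconds


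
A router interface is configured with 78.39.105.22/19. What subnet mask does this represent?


/19 means 19 network bits, 13 host bits
Binary: 11111111111111111110000000000000
Mask: 255.255.224.0


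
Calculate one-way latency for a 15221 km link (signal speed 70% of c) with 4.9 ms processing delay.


Speed = 0.7 * 3e5 km/s = 210000 km/s
Propagation delay = 15221 / 210000 = 0.0725 s = 72.481 ms
Processing delay = 4.9 ms
Total one-way latency = 77.381 ms


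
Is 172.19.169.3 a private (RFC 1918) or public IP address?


RFC 1918 private ranges:
  10.0.0.0/8 (10.0.0.0 - 10.255.255.255)
  172.16.0.0/12 (172.16.0.0 - 172.31.255.255)
  192.168.0.0/16 (192.168.0.0 - 192.168.255.255)
Private (in 172.16.0.0/12)


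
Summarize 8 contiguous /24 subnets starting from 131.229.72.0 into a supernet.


Original prefix: /24
Number of subnets: 8 = 2^3
New prefix = 24 - 3 = 21
Supernet: 131.229.72.0/21


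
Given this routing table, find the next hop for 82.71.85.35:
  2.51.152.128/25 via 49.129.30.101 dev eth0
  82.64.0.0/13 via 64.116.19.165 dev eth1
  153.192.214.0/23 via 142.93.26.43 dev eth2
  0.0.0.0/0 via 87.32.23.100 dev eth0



Longest prefix match for 82.71.85.35:
  /25 2.51.152.128: no
  /13 82.64.0.0: MATCH
  /23 153.192.214.0: no
  /0 0.0.0.0: MATCH
Selected: next-hop 64.116.19.165 via eth1 (matched /13)


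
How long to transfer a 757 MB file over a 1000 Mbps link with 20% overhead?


Effective throughput = 1000 * (1 - 20/100) = 800 Mbps
File size in Mb = 757 * 8 = 6056 Mb
Time = 6056 / 800
Time = 7.57 seconds


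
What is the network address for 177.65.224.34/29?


IP:   10110001.01000001.11100000.00100010
Mask: 11111111.11111111.11111111.11111000
AND operation:
Net:  10110001.01000001.11100000.00100000
Network: 177.65.224.32/29


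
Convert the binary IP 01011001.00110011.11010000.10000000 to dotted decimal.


01011001 = 89
00110011 = 51
11010000 = 208
10000000 = 128
IP: 89.51.208.128


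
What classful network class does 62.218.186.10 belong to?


First octet: 62
Binary: 00111110
0xxxxxxx -> Class A (1-126)
Class A, default mask 255.0.0.0 (/8)


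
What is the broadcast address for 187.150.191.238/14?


Network: 187.148.0.0/14
Host bits = 18
Set all host bits to 1:
Broadcast: 187.151.255.255


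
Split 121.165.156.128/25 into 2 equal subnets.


New prefix = 25 + 1 = 26
Each subnet has 64 addresses
  121.165.156.128/26
  121.165.156.192/26
Subnets: 121.165.156.128/26, 121.165.156.192/26


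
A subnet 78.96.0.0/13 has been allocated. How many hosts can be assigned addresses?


Host bits = 32 - 13 = 19
Total addresses = 2^19 = 524288
Usable = total - 2 (network and broadcast)
Usable hosts: 524286


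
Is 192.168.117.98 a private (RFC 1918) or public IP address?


RFC 1918 private ranges:
  10.0.0.0/8 (10.0.0.0 - 10.255.255.255)
  172.16.0.0/12 (172.16.0.0 - 172.31.255.255)
  192.168.0.0/16 (192.168.0.0 - 192.168.255.255)
Private (in 192.168.0.0/16)


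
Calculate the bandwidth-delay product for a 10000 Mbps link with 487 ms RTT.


BDP = bandwidth * RTT
= 10000 Mbps * 487 ms
= 10000 * 1e6 * 487 / 1000 bits
= 4870000000 bits
= 608750000 bytes
= 594482.4219 KB
BDP = 4870000000 bits (608750000 bytes)


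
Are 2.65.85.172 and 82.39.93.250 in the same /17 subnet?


Mask: 255.255.128.0
2.65.85.172 AND mask = 2.65.0.0
82.39.93.250 AND mask = 82.39.0.0
No, different subnets (2.65.0.0 vs 82.39.0.0)


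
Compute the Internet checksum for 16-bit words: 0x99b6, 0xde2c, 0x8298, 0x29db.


Sum all words (with carry folding):
+ 0x99b6 = 0x99b6
+ 0xde2c = 0x77e3
+ 0x8298 = 0xfa7b
+ 0x29db = 0x2457
One's complement: ~0x2457
Checksum = 0xdba8


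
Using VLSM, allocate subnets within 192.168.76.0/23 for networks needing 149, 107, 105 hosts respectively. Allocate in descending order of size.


149 hosts -> /24 (254 usable): 192.168.76.0/24
107 hosts -> /25 (126 usable): 192.168.77.0/25
105 hosts -> /25 (126 usable): 192.168.77.128/25
Allocation: 192.168.76.0/24 (149 hosts, 254 usable); 192.168.77.0/25 (107 hosts, 126 usable); 192.168.77.128/25 (105 hosts, 126 usable)


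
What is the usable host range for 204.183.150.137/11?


Network: 204.160.0.0
Broadcast: 204.191.255.255
First usable = network + 1
Last usable = broadcast - 1
Range: 204.160.0.1 to 204.191.255.254


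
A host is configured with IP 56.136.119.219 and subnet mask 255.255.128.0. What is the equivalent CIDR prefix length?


Binary: 11111111.11111111.10000000.00000000
Count leading 1s
Prefix: /17


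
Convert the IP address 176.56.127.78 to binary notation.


176 = 10110000
56 = 00111000
127 = 01111111
78 = 01001110
Binary: 10110000.00111000.01111111.01001110


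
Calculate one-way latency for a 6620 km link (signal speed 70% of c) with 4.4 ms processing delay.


Speed = 0.7 * 3e5 km/s = 210000 km/s
Propagation delay = 6620 / 210000 = 0.0315 s = 31.5238 ms
Processing delay = 4.4 ms
Total one-way latency = 35.9238 ms


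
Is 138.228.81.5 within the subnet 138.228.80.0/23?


Subnet network: 138.228.80.0
Test IP AND mask: 138.228.80.0
Yes, 138.228.81.5 is in 138.228.80.0/23


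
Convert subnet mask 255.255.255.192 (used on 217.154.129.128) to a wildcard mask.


Subnet mask: 255.255.255.192
Wildcard = 255.255.255.255 - subnet mask
255 - 255 = 0
255 - 255 = 0
255 - 255 = 0
255 - 192 = 63
Wildcard: 0.0.0.63


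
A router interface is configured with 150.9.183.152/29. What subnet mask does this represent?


/29 means 29 network bits, 3 host bits
Binary: 11111111111111111111111111111000
Mask: 255.255.255.248


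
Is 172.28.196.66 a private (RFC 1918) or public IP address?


RFC 1918 private ranges:
  10.0.0.0/8 (10.0.0.0 - 10.255.255.255)
  172.16.0.0/12 (172.16.0.0 - 172.31.255.255)
  192.168.0.0/16 (192.168.0.0 - 192.168.255.255)
Private (in 172.16.0.0/12)


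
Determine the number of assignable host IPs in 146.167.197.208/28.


Host bits = 32 - 28 = 4
Total addresses = 2^4 = 16
Usable = total - 2 (network and broadcast)
Usable hosts: 14


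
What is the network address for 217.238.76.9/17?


IP:   11011001.11101110.01001100.00001001
Mask: 11111111.11111111.10000000.00000000
AND operation:
Net:  11011001.11101110.00000000.00000000
Network: 217.238.0.0/17


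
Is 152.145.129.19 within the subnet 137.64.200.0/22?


Subnet network: 137.64.200.0
Test IP AND mask: 152.145.128.0
No, 152.145.129.19 is not in 137.64.200.0/22


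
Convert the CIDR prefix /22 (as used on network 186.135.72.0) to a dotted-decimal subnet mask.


/22 means 22 network bits, 10 host bits
Binary: 11111111111111111111110000000000
Mask: 255.255.252.0


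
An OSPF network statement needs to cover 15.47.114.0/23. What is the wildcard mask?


Subnet mask: 255.255.254.0
Wildcard = 255.255.255.255 - subnet mask
255 - 255 = 0
255 - 255 = 0
255 - 254 = 1
255 - 0 = 255
Wildcard: 0.0.1.255


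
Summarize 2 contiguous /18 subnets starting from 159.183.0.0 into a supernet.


Original prefix: /18
Number of subnets: 2 = 2^1
New prefix = 18 - 1 = 17
Supernet: 159.183.0.0/17


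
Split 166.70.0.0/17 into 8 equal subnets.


New prefix = 17 + 3 = 20
Each subnet has 4096 addresses
  166.70.0.0/20
  166.70.16.0/20
  166.70.32.0/20
  166.70.48.0/20
  166.70.64.0/20
  166.70.80.0/20
  166.70.96.0/20
  166.70.112.0/20
Subnets: 166.70.0.0/20, 166.70.16.0/20, 166.70.32.0/20, 166.70.48.0/20, 166.70.64.0/20, 166.70.80.0/20, 166.70.96.0/20, 166.70.112.0/20


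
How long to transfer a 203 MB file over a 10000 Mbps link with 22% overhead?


Effective throughput = 10000 * (1 - 22/100) = 7800 Mbps
File size in Mb = 203 * 8 = 1624 Mb
Time = 1624 / 7800
Time = 0.2082 seconds


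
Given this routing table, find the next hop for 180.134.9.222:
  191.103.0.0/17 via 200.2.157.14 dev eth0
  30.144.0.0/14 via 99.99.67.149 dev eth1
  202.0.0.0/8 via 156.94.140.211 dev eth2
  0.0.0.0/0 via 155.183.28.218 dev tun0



Longest prefix match for 180.134.9.222:
  /17 191.103.0.0: no
  /14 30.144.0.0: no
  /8 202.0.0.0: no
  /0 0.0.0.0: MATCH
Selected: next-hop 155.183.28.218 via tun0 (matched /0)


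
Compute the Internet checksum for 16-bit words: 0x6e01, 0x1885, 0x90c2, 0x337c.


Sum all words (with carry folding):
+ 0x6e01 = 0x6e01
+ 0x1885 = 0x8686
+ 0x90c2 = 0x1749
+ 0x337c = 0x4ac5
One's complement: ~0x4ac5
Checksum = 0xb53a


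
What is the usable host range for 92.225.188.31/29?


Network: 92.225.188.24
Broadcast: 92.225.188.31
First usable = network + 1
Last usable = broadcast - 1
Range: 92.225.188.25 to 92.225.188.30


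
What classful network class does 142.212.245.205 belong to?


First octet: 142
Binary: 10001110
10xxxxxx -> Class B (128-191)
Class B, default mask 255.255.0.0 (/16)


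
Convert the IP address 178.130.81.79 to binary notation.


178 = 10110010
130 = 10000010
81 = 01010001
79 = 01001111
Binary: 10110010.10000010.01010001.01001111


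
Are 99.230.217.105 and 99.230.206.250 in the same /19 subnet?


Mask: 255.255.224.0
99.230.217.105 AND mask = 99.230.192.0
99.230.206.250 AND mask = 99.230.192.0
Yes, same subnet (99.230.192.0)


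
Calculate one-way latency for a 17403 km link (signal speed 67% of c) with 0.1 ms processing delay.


Speed = 0.67 * 3e5 km/s = 201000 km/s
Propagation delay = 17403 / 201000 = 0.0866 s = 86.5821 ms
Processing delay = 0.1 ms
Total one-way latency = 86.6821 ms


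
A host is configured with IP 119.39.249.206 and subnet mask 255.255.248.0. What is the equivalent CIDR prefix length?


Binary: 11111111.11111111.11111000.00000000
Count leading 1s
Prefix: /21


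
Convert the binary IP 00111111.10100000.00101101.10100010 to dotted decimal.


00111111 = 63
10100000 = 160
00101101 = 45
10100010 = 162
IP: 63.160.45.162


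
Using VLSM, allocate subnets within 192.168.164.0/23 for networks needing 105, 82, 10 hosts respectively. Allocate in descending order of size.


105 hosts -> /25 (126 usable): 192.168.164.0/25
82 hosts -> /25 (126 usable): 192.168.164.128/25
10 hosts -> /28 (14 usable): 192.168.165.0/28
Allocation: 192.168.164.0/25 (105 hosts, 126 usable); 192.168.164.128/25 (82 hosts, 126 usable); 192.168.165.0/28 (10 hosts, 14 usable)


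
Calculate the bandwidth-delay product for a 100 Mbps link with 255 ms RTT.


BDP = bandwidth * RTT
= 100 Mbps * 255 ms
= 100 * 1e6 * 255 / 1000 bits
= 25500000 bits
= 3187500 bytes
= 3112.793 KB
BDP = 25500000 bits (3187500 bytes)


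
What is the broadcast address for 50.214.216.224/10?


Network: 50.192.0.0/10
Host bits = 22
Set all host bits to 1:
Broadcast: 50.255.255.255


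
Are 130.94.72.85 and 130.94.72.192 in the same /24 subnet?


Mask: 255.255.255.0
130.94.72.85 AND mask = 130.94.72.0
130.94.72.192 AND mask = 130.94.72.0
Yes, same subnet (130.94.72.0)
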